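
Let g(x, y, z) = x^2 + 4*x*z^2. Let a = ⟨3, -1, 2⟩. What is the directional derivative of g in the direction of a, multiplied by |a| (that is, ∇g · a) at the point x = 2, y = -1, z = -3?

24

∂g/∂x = 2*x + 4*z^2
∂g/∂y = 0
∂g/∂z = 8*x*z
∇g at (2, -1, -3) = (40, 0, -48)
∇g · a = (40)(3) + (0)(-1) + (-48)(2) = 24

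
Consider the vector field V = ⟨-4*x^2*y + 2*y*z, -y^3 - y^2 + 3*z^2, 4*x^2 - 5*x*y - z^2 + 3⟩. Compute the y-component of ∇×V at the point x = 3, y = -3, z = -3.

-45

(∇×V)_2 = ∂V₁/∂z − ∂V₃/∂x
= 2*y − (8*x - 5*y)
= -8*x + 7*y
At (3, -3, -3): -45.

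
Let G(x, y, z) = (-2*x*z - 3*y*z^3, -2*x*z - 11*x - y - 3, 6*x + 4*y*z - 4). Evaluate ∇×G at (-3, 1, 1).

(-2, -9, -10)

(∇×G)₁ = ∂G₃/∂y − ∂G₂/∂z = 2*x + 4*z
(∇×G)₂ = ∂G₁/∂z − ∂G₃/∂x = -2*x - 9*y*z^2 - 6
(∇×G)₃ = ∂G₂/∂x − ∂G₁/∂y = 3*z^3 - 2*z - 11
∇×G = (2*x + 4*z, -2*x - 9*y*z^2 - 6, 3*z^3 - 2*z - 11)
At (-3, 1, 1): (-2, -9, -10).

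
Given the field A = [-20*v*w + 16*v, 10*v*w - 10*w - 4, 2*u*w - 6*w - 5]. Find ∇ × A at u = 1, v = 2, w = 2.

(∇×A)₁ = ∂A₃/∂v − ∂A₂/∂w = -10*v + 10
(∇×A)₂ = ∂A₁/∂w − ∂A₃/∂u = -20*v - 2*w
(∇×A)₃ = ∂A₂/∂u − ∂A₁/∂v = 20*w - 16
∇×A = (-10*v + 10, -20*v - 2*w, 20*w - 16)
At (1, 2, 2): (-10, -44, 24).

(-10, -44, 24)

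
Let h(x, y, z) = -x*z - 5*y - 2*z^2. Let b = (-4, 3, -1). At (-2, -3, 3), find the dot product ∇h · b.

∂h/∂x = -z
∂h/∂y = -5
∂h/∂z = -x - 4*z
∇h at (-2, -3, 3) = (-3, -5, -10)
∇h · b = (-3)(-4) + (-5)(3) + (-10)(-1) = 7

7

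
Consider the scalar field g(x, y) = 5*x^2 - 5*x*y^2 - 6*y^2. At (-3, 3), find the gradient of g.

(-75, 54)

∂g/∂x = 10*x - 5*y^2
∂g/∂y = -10*x*y - 12*y
∇g = (10*x - 5*y^2, -10*x*y - 12*y)
At (-3, 3): (-75, 54).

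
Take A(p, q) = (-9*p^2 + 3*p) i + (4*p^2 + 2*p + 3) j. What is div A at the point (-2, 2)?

∂A₁/∂p = -18*p + 3
∂A₂/∂q = 0
∇·A = -18*p + 3
At (-2, 2): 39.

39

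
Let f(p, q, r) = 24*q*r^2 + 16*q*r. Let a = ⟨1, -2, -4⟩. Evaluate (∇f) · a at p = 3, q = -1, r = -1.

∂f/∂p = 0
∂f/∂q = 24*r^2 + 16*r
∂f/∂r = 48*q*r + 16*q
∇f at (3, -1, -1) = (0, 8, 32)
∇f · a = (0)(1) + (8)(-2) + (32)(-4) = -144

-144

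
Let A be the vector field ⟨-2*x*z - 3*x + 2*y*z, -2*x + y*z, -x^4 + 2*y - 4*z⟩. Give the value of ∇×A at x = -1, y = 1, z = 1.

(1, 0, -4)

(∇×A)₁ = ∂A₃/∂y − ∂A₂/∂z = -y + 2
(∇×A)₂ = ∂A₁/∂z − ∂A₃/∂x = 4*x^3 - 2*x + 2*y
(∇×A)₃ = ∂A₂/∂x − ∂A₁/∂y = -2*z - 2
∇×A = (-y + 2, 4*x^3 - 2*x + 2*y, -2*z - 2)
At (-1, 1, 1): (1, 0, -4).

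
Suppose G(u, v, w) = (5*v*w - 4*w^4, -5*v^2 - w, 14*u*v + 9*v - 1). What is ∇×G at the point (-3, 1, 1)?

(-32, -25, -5)

(∇×G)₁ = ∂G₃/∂v − ∂G₂/∂w = 14*u + 10
(∇×G)₂ = ∂G₁/∂w − ∂G₃/∂u = -9*v - 16*w^3
(∇×G)₃ = ∂G₂/∂u − ∂G₁/∂v = -5*w
∇×G = (14*u + 10, -9*v - 16*w^3, -5*w)
At (-3, 1, 1): (-32, -25, -5).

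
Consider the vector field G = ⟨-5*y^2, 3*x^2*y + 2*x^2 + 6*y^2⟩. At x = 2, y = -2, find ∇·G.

-12

∂G₁/∂x = 0
∂G₂/∂y = 3*x^2 + 12*y
∇·G = 3*x^2 + 12*y
At (2, -2): -12.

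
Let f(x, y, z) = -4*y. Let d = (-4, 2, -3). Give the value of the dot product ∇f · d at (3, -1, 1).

∂f/∂x = 0
∂f/∂y = -4
∂f/∂z = 0
∇f at (3, -1, 1) = (0, -4, 0)
∇f · d = (0)(-4) + (-4)(2) + (0)(-3) = -8

-8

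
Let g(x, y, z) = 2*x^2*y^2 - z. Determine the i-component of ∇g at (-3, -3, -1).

-108

(∇g)_1 = ∂g/∂x = 4*x*y^2
At (-3, -3, -1): -108.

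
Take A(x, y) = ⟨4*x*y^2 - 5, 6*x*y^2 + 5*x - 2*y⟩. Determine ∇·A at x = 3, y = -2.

-58

∂A₁/∂x = 4*y^2
∂A₂/∂y = 12*x*y - 2
∇·A = 12*x*y + 4*y^2 - 2
At (3, -2): -58.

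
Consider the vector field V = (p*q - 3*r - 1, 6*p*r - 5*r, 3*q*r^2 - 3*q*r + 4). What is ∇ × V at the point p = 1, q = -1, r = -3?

(35, -3, -19)

(∇×V)₁ = ∂V₃/∂q − ∂V₂/∂r = -6*p + 3*r^2 - 3*r + 5
(∇×V)₂ = ∂V₁/∂r − ∂V₃/∂p = -3
(∇×V)₃ = ∂V₂/∂p − ∂V₁/∂q = -p + 6*r
∇×V = (-6*p + 3*r^2 - 3*r + 5, -3, -p + 6*r)
At (1, -1, -3): (35, -3, -19).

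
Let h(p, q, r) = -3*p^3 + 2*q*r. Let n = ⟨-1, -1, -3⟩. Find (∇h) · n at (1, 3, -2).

∂h/∂p = -9*p^2
∂h/∂q = 2*r
∂h/∂r = 2*q
∇h at (1, 3, -2) = (-9, -4, 6)
∇h · n = (-9)(-1) + (-4)(-1) + (6)(-3) = -5

-5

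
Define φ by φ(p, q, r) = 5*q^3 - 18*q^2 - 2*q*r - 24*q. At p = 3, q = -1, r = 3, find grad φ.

∂φ/∂p = 0
∂φ/∂q = 15*q^2 - 36*q - 2*r - 24
∂φ/∂r = -2*q
∇φ = (0, 15*q^2 - 36*q - 2*r - 24, -2*q)
At (3, -1, 3): (0, 21, 2).

(0, 21, 2)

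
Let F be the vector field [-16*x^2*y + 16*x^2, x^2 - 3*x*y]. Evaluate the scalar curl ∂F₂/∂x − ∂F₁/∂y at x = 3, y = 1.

147

∂F₂/∂x = 2*x - 3*y
∂F₁/∂y = -16*x^2
Scalar curl = 16*x^2 + 2*x - 3*y
At (3, 1): 147.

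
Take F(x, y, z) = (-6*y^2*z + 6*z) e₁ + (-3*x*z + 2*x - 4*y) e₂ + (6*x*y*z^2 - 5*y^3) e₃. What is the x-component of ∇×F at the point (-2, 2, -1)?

-78

(∇×F)_1 = ∂F₃/∂y − ∂F₂/∂z
= 6*x*z^2 - 15*y^2 − (-3*x)
= 6*x*z^2 + 3*x - 15*y^2
At (-2, 2, -1): -78.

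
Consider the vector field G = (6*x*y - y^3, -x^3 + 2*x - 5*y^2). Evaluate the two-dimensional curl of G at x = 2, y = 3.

5

∂G₂/∂x = -3*x^2 + 2
∂G₁/∂y = 6*x - 3*y^2
Scalar curl = -3*x^2 - 6*x + 3*y^2 + 2
At (2, 3): 5.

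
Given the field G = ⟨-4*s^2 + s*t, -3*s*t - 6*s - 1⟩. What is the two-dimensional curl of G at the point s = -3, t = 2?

-9

∂G₂/∂s = -3*t - 6
∂G₁/∂t = s
Scalar curl = -s - 3*t - 6
At (-3, 2): -9.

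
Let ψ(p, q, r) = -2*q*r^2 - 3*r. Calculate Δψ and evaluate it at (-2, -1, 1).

4

∂²ψ/∂p² = 0
∂²ψ/∂q² = 0
∂²ψ/∂r² = -4*q
∇²ψ = -4*q
At (-2, -1, 1): 4.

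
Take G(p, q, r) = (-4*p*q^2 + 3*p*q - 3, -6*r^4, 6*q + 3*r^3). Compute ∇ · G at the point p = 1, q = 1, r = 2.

∂G₁/∂p = -4*q^2 + 3*q
∂G₂/∂q = 0
∂G₃/∂r = 9*r^2
∇·G = -4*q^2 + 3*q + 9*r^2
At (1, 1, 2): 35.

35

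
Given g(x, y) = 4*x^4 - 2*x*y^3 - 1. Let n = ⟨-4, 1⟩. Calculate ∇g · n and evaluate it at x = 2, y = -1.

-532

∂g/∂x = 16*x^3 - 2*y^3
∂g/∂y = -6*x*y^2
∇g at (2, -1) = (130, -12)
∇g · n = (130)(-4) + (-12)(1) = -532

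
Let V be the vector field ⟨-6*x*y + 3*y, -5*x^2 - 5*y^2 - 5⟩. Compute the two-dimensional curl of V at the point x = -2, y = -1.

5

∂V₂/∂x = -10*x
∂V₁/∂y = -6*x + 3
Scalar curl = -4*x - 3
At (-2, -1): 5.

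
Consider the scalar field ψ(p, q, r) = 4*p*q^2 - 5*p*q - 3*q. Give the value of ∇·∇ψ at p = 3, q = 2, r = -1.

24

∂²ψ/∂p² = 0
∂²ψ/∂q² = 8*p
∂²ψ/∂r² = 0
∇²ψ = 8*p
At (3, 2, -1): 24.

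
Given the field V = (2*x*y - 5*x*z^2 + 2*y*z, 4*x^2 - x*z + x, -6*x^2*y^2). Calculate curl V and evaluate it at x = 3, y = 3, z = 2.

(∇×V)₁ = ∂V₃/∂y − ∂V₂/∂z = -12*x^2*y + x
(∇×V)₂ = ∂V₁/∂z − ∂V₃/∂x = 12*x*y^2 - 10*x*z + 2*y
(∇×V)₃ = ∂V₂/∂x − ∂V₁/∂y = 6*x - 3*z + 1
∇×V = (-12*x^2*y + x, 12*x*y^2 - 10*x*z + 2*y, 6*x - 3*z + 1)
At (3, 3, 2): (-321, 270, 13).

(-321, 270, 13)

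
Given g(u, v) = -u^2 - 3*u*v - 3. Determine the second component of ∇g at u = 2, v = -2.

(∇g)_2 = ∂g/∂v = -3*u
At (2, -2): -6.

-6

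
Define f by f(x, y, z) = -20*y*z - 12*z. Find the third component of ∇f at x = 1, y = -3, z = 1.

(∇f)_3 = ∂f/∂z = -20*y - 12
At (1, -3, 1): 48.

48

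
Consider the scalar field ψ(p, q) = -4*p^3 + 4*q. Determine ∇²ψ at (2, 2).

-48

∂²ψ/∂p² = -24*p
∂²ψ/∂q² = 0
∇²ψ = -24*p
At (2, 2): -48.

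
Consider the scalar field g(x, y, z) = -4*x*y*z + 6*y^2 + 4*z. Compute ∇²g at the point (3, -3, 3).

12

∂²g/∂x² = 0
∂²g/∂y² = 12
∂²g/∂z² = 0
∇²g = 12
At (3, -3, 3): 12.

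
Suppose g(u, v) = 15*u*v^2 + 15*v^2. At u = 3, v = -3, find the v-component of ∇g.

(∇g)_2 = ∂g/∂v = 30*u*v + 30*v
At (3, -3): -360.

-360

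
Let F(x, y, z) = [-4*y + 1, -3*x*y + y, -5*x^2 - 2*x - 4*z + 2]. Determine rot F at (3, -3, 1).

(∇×F)₁ = ∂F₃/∂y − ∂F₂/∂z = 0
(∇×F)₂ = ∂F₁/∂z − ∂F₃/∂x = 10*x + 2
(∇×F)₃ = ∂F₂/∂x − ∂F₁/∂y = -3*y + 4
∇×F = (0, 10*x + 2, -3*y + 4)
At (3, -3, 1): (0, 32, 13).

(0, 32, 13)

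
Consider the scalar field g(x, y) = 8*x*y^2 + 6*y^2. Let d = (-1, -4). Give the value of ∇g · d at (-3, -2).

-320

∂g/∂x = 8*y^2
∂g/∂y = 16*x*y + 12*y
∇g at (-3, -2) = (32, 72)
∇g · d = (32)(-1) + (72)(-4) = -320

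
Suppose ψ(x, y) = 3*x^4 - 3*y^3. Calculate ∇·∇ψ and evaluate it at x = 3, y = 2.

288

∂²ψ/∂x² = 36*x^2
∂²ψ/∂y² = -18*y
∇²ψ = 36*x^2 - 18*y
At (3, 2): 288.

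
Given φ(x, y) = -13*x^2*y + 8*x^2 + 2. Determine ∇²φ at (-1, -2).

∂²φ/∂x² = 2*(-13*y + 8)
∂²φ/∂y² = 0
∇²φ = -26*y + 16
At (-1, -2): 68.

68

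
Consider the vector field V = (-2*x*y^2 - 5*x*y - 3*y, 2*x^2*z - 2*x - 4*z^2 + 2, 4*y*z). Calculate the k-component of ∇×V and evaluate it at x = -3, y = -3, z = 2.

-2

(∇×V)_3 = ∂V₂/∂x − ∂V₁/∂y
= 4*x*z - 2 − (-4*x*y - 5*x - 3)
= 4*x*y + 4*x*z + 5*x + 1
At (-3, -3, 2): -2.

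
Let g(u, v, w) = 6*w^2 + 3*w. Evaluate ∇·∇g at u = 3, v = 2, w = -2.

∂²g/∂u² = 0
∂²g/∂v² = 0
∂²g/∂w² = 12
∇²g = 12
At (3, 2, -2): 12.

12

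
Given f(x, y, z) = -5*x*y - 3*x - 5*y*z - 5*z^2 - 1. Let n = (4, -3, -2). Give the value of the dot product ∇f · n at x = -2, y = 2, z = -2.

-132

∂f/∂x = -5*y - 3
∂f/∂y = -5*x - 5*z
∂f/∂z = -5*y - 10*z
∇f at (-2, 2, -2) = (-13, 20, 10)
∇f · n = (-13)(4) + (20)(-3) + (10)(-2) = -132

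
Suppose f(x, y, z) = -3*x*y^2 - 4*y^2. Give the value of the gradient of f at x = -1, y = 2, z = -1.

∂f/∂x = -3*y^2
∂f/∂y = -6*x*y - 8*y
∂f/∂z = 0
∇f = (-3*y^2, -6*x*y - 8*y, 0)
At (-1, 2, -1): (-12, -4, 0).

(-12, -4, 0)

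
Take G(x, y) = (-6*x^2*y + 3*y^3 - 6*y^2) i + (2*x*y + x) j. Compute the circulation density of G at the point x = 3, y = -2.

∂G₂/∂x = 2*y + 1
∂G₁/∂y = -6*x^2 + 9*y^2 - 12*y
Scalar curl = 6*x^2 - 9*y^2 + 14*y + 1
At (3, -2): -9.

-9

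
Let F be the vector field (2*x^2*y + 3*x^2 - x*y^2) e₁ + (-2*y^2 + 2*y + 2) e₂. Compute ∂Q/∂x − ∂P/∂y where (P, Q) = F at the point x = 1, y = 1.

0

∂F₂/∂x = 0
∂F₁/∂y = 2*x^2 - 2*x*y
Scalar curl = -2*x^2 + 2*x*y
At (1, 1): 0.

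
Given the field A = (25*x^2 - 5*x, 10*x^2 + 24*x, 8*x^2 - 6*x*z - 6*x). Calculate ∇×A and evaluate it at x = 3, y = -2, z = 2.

(0, -30, 84)

(∇×A)₁ = ∂A₃/∂y − ∂A₂/∂z = 0
(∇×A)₂ = ∂A₁/∂z − ∂A₃/∂x = -16*x + 6*z + 6
(∇×A)₃ = ∂A₂/∂x − ∂A₁/∂y = 20*x + 24
∇×A = (0, -16*x + 6*z + 6, 20*x + 24)
At (3, -2, 2): (0, -30, 84).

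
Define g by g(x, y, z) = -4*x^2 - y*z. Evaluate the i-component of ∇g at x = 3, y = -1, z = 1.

-24

(∇g)_1 = ∂g/∂x = -8*x
At (3, -1, 1): -24.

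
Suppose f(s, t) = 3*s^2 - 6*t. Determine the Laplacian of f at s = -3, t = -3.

∂²f/∂s² = 6
∂²f/∂t² = 0
∇²f = 6
At (-3, -3): 6.

6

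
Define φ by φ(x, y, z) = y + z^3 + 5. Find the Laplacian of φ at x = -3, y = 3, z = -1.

-6

∂²φ/∂x² = 0
∂²φ/∂y² = 0
∂²φ/∂z² = 6*z
∇²φ = 6*z
At (-3, 3, -1): -6.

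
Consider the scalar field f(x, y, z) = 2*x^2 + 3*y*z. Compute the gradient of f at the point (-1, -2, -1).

∂f/∂x = 4*x
∂f/∂y = 3*z
∂f/∂z = 3*y
∇f = (4*x, 3*z, 3*y)
At (-1, -2, -1): (-4, -3, -6).

(-4, -3, -6)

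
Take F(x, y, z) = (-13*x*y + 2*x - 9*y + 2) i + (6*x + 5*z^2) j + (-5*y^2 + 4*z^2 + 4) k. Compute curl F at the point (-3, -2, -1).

(∇×F)₁ = ∂F₃/∂y − ∂F₂/∂z = -10*y - 10*z
(∇×F)₂ = ∂F₁/∂z − ∂F₃/∂x = 0
(∇×F)₃ = ∂F₂/∂x − ∂F₁/∂y = 13*x + 15
∇×F = (-10*y - 10*z, 0, 13*x + 15)
At (-3, -2, -1): (30, 0, -24).

(30, 0, -24)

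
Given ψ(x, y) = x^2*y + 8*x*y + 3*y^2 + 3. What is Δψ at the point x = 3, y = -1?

4

∂²ψ/∂x² = 2*y
∂²ψ/∂y² = 6
∇²ψ = 2*y + 6
At (3, -1): 4.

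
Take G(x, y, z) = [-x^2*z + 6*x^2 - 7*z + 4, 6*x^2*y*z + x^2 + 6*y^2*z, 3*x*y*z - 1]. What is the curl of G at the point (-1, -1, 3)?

(-9, 1, 34)

(∇×G)₁ = ∂G₃/∂y − ∂G₂/∂z = -6*x^2*y + 3*x*z - 6*y^2
(∇×G)₂ = ∂G₁/∂z − ∂G₃/∂x = -x^2 - 3*y*z - 7
(∇×G)₃ = ∂G₂/∂x − ∂G₁/∂y = 12*x*y*z + 2*x
∇×G = (-6*x^2*y + 3*x*z - 6*y^2, -x^2 - 3*y*z - 7, 12*x*y*z + 2*x)
At (-1, -1, 3): (-9, 1, 34).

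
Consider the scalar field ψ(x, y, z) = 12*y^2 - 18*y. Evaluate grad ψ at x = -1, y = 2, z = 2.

∂ψ/∂x = 0
∂ψ/∂y = 24*y - 18
∂ψ/∂z = 0
∇ψ = (0, 24*y - 18, 0)
At (-1, 2, 2): (0, 30, 0).

(0, 30, 0)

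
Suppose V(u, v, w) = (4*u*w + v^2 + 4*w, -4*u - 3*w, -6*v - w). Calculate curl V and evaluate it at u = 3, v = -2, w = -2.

(∇×V)₁ = ∂V₃/∂v − ∂V₂/∂w = -3
(∇×V)₂ = ∂V₁/∂w − ∂V₃/∂u = 4*u + 4
(∇×V)₃ = ∂V₂/∂u − ∂V₁/∂v = -2*v - 4
∇×V = (-3, 4*u + 4, -2*v - 4)
At (3, -2, -2): (-3, 16, 0).

(-3, 16, 0)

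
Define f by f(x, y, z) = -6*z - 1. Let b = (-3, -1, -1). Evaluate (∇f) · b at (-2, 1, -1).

6

∂f/∂x = 0
∂f/∂y = 0
∂f/∂z = -6
∇f at (-2, 1, -1) = (0, 0, -6)
∇f · b = (0)(-3) + (0)(-1) + (-6)(-1) = 6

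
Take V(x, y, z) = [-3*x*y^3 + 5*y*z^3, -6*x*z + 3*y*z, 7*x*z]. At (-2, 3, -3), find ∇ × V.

(-21, 426, -9)

(∇×V)₁ = ∂V₃/∂y − ∂V₂/∂z = 6*x - 3*y
(∇×V)₂ = ∂V₁/∂z − ∂V₃/∂x = 15*y*z^2 - 7*z
(∇×V)₃ = ∂V₂/∂x − ∂V₁/∂y = 9*x*y^2 - 5*z^3 - 6*z
∇×V = (6*x - 3*y, 15*y*z^2 - 7*z, 9*x*y^2 - 5*z^3 - 6*z)
At (-2, 3, -3): (-21, 426, -9).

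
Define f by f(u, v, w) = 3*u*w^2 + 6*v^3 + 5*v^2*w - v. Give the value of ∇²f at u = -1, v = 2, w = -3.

∂²f/∂u² = 0
∂²f/∂v² = 2*(18*v + 5*w)
∂²f/∂w² = 6*u
∇²f = 6*u + 36*v + 10*w
At (-1, 2, -3): 36.

36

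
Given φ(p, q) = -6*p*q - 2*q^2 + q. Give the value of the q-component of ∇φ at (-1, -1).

11

(∇φ)_2 = ∂φ/∂q = -6*p - 4*q + 1
At (-1, -1): 11.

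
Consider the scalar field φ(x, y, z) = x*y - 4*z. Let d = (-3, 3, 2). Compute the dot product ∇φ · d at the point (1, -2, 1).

∂φ/∂x = y
∂φ/∂y = x
∂φ/∂z = -4
∇φ at (1, -2, 1) = (-2, 1, -4)
∇φ · d = (-2)(-3) + (1)(3) + (-4)(2) = 1

1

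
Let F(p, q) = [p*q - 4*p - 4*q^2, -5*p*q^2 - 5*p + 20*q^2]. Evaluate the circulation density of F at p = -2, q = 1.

0

∂F₂/∂p = -5*q^2 - 5
∂F₁/∂q = p - 8*q
Scalar curl = -p - 5*q^2 + 8*q - 5
At (-2, 1): 0.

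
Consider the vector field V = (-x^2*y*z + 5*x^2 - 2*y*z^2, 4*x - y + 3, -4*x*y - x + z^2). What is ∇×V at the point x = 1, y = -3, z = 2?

(∇×V)₁ = ∂V₃/∂y − ∂V₂/∂z = -4*x
(∇×V)₂ = ∂V₁/∂z − ∂V₃/∂x = -x^2*y - 4*y*z + 4*y + 1
(∇×V)₃ = ∂V₂/∂x − ∂V₁/∂y = x^2*z + 2*z^2 + 4
∇×V = (-4*x, -x^2*y - 4*y*z + 4*y + 1, x^2*z + 2*z^2 + 4)
At (1, -3, 2): (-4, 16, 14).

(-4, 16, 14)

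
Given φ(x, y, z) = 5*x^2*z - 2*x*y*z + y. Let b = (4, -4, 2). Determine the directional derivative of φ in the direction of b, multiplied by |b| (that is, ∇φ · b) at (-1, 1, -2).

∂φ/∂x = 10*x*z - 2*y*z
∂φ/∂y = -2*x*z + 1
∂φ/∂z = 5*x^2 - 2*x*y
∇φ at (-1, 1, -2) = (24, -3, 7)
∇φ · b = (24)(4) + (-3)(-4) + (7)(2) = 122

122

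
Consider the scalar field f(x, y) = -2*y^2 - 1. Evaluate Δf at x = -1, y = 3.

-4

∂²f/∂x² = 0
∂²f/∂y² = -4
∇²f = -4
At (-1, 3): -4.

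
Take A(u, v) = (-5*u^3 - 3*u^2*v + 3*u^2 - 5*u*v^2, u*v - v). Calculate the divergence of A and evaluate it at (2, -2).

-43

∂A₁/∂u = -15*u^2 - 6*u*v + 6*u - 5*v^2
∂A₂/∂v = u - 1
∇·A = -15*u^2 - 6*u*v + 7*u - 5*v^2 - 1
At (2, -2): -43.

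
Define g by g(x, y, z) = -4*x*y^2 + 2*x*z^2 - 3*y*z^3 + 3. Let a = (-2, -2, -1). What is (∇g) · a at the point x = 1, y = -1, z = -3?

-275

∂g/∂x = -4*y^2 + 2*z^2
∂g/∂y = -8*x*y - 3*z^3
∂g/∂z = 4*x*z - 9*y*z^2
∇g at (1, -1, -3) = (14, 89, 69)
∇g · a = (14)(-2) + (89)(-2) + (69)(-1) = -275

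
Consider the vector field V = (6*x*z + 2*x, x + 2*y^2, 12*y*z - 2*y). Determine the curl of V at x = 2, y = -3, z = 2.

(∇×V)₁ = ∂V₃/∂y − ∂V₂/∂z = 12*z - 2
(∇×V)₂ = ∂V₁/∂z − ∂V₃/∂x = 6*x
(∇×V)₃ = ∂V₂/∂x − ∂V₁/∂y = 1
∇×V = (12*z - 2, 6*x, 1)
At (2, -3, 2): (22, 12, 1).

(22, 12, 1)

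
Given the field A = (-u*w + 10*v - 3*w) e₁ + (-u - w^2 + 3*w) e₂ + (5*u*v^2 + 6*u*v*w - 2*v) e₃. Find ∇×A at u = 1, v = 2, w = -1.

(7, -12, -11)

(∇×A)₁ = ∂A₃/∂v − ∂A₂/∂w = 10*u*v + 6*u*w + 2*w - 5
(∇×A)₂ = ∂A₁/∂w − ∂A₃/∂u = -u - 5*v^2 - 6*v*w - 3
(∇×A)₃ = ∂A₂/∂u − ∂A₁/∂v = -11
∇×A = (10*u*v + 6*u*w + 2*w - 5, -u - 5*v^2 - 6*v*w - 3, -11)
At (1, 2, -1): (7, -12, -11).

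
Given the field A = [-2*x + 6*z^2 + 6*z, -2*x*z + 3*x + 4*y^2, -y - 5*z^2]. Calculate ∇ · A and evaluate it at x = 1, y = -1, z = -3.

20

∂A₁/∂x = -2
∂A₂/∂y = 8*y
∂A₃/∂z = -10*z
∇·A = 8*y - 10*z - 2
At (1, -1, -3): 20.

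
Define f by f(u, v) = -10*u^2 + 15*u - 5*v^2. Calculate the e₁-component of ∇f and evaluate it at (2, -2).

-25

(∇f)_1 = ∂f/∂u = -20*u + 15
At (2, -2): -25.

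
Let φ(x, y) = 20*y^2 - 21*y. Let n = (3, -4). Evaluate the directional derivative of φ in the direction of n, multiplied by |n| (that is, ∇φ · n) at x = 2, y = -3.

∂φ/∂x = 0
∂φ/∂y = 40*y - 21
∇φ at (2, -3) = (0, -141)
∇φ · n = (0)(3) + (-141)(-4) = 564

564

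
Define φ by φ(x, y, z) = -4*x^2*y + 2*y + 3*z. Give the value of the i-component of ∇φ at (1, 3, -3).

-24

(∇φ)_1 = ∂φ/∂x = -8*x*y
At (1, 3, -3): -24.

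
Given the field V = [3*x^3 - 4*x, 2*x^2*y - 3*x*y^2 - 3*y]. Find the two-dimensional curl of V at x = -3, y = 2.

∂V₂/∂x = 4*x*y - 3*y^2
∂V₁/∂y = 0
Scalar curl = 4*x*y - 3*y^2
At (-3, 2): -36.

-36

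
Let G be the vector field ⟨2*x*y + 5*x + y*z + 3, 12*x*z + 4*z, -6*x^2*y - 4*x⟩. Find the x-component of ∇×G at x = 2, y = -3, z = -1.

(∇×G)_1 = ∂G₃/∂y − ∂G₂/∂z
= -6*x^2 − (12*x + 4)
= -6*x^2 - 12*x - 4
At (2, -3, -1): -52.

-52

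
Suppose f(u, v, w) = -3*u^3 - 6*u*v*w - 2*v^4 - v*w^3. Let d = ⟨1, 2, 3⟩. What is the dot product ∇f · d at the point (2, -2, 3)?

236

∂f/∂u = -9*u^2 - 6*v*w
∂f/∂v = -6*u*w - 8*v^3 - w^3
∂f/∂w = -6*u*v - 3*v*w^2
∇f at (2, -2, 3) = (0, 1, 78)
∇f · d = (0)(1) + (1)(2) + (78)(3) = 236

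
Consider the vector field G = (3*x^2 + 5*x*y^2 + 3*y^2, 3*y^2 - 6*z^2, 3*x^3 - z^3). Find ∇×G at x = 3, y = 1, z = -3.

(∇×G)₁ = ∂G₃/∂y − ∂G₂/∂z = 12*z
(∇×G)₂ = ∂G₁/∂z − ∂G₃/∂x = -9*x^2
(∇×G)₃ = ∂G₂/∂x − ∂G₁/∂y = -10*x*y - 6*y
∇×G = (12*z, -9*x^2, -10*x*y - 6*y)
At (3, 1, -3): (-36, -81, -36).

(-36, -81, -36)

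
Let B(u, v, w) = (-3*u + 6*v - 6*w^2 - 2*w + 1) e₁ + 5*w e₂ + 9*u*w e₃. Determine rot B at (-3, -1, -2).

(-5, 40, -6)

(∇×B)₁ = ∂B₃/∂v − ∂B₂/∂w = -5
(∇×B)₂ = ∂B₁/∂w − ∂B₃/∂u = -21*w - 2
(∇×B)₃ = ∂B₂/∂u − ∂B₁/∂v = -6
∇×B = (-5, -21*w - 2, -6)
At (-3, -1, -2): (-5, 40, -6).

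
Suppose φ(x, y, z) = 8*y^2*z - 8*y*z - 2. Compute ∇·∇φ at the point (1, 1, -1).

-16

∂²φ/∂x² = 0
∂²φ/∂y² = 16*z
∂²φ/∂z² = 0
∇²φ = 16*z
At (1, 1, -1): -16.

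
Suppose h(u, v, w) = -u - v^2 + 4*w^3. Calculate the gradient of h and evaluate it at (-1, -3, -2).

(-1, 6, 48)

∂h/∂u = -1
∂h/∂v = -2*v
∂h/∂w = 12*w^2
∇h = (-1, -2*v, 12*w^2)
At (-1, -3, -2): (-1, 6, 48).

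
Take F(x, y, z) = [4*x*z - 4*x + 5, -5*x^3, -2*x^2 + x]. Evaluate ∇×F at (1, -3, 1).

(∇×F)₁ = ∂F₃/∂y − ∂F₂/∂z = 0
(∇×F)₂ = ∂F₁/∂z − ∂F₃/∂x = 8*x - 1
(∇×F)₃ = ∂F₂/∂x − ∂F₁/∂y = -15*x^2
∇×F = (0, 8*x - 1, -15*x^2)
At (1, -3, 1): (0, 7, -15).

(0, 7, -15)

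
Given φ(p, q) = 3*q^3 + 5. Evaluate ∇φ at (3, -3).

(0, 81)

∂φ/∂p = 0
∂φ/∂q = 9*q^2
∇φ = (0, 9*q^2)
At (3, -3): (0, 81).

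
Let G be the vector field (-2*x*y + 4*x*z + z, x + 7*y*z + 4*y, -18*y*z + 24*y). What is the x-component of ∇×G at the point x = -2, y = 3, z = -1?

21

(∇×G)_1 = ∂G₃/∂y − ∂G₂/∂z
= -18*z + 24 − (7*y)
= -7*y - 18*z + 24
At (-2, 3, -1): 21.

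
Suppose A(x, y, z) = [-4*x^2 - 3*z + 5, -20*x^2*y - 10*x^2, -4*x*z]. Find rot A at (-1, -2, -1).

(∇×A)₁ = ∂A₃/∂y − ∂A₂/∂z = 0
(∇×A)₂ = ∂A₁/∂z − ∂A₃/∂x = 4*z - 3
(∇×A)₃ = ∂A₂/∂x − ∂A₁/∂y = -40*x*y - 20*x
∇×A = (0, 4*z - 3, -40*x*y - 20*x)
At (-1, -2, -1): (0, -7, -60).

(0, -7, -60)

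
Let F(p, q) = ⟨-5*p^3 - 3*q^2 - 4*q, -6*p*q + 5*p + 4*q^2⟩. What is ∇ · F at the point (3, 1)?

∂F₁/∂p = -15*p^2
∂F₂/∂q = -6*p + 8*q
∇·F = -15*p^2 - 6*p + 8*q
At (3, 1): -145.

-145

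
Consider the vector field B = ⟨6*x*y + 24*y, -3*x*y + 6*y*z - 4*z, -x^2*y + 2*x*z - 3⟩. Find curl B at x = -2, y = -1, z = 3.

(6, -2, -9)

(∇×B)₁ = ∂B₃/∂y − ∂B₂/∂z = -x^2 - 6*y + 4
(∇×B)₂ = ∂B₁/∂z − ∂B₃/∂x = 2*x*y - 2*z
(∇×B)₃ = ∂B₂/∂x − ∂B₁/∂y = -6*x - 3*y - 24
∇×B = (-x^2 - 6*y + 4, 2*x*y - 2*z, -6*x - 3*y - 24)
At (-2, -1, 3): (6, -2, -9).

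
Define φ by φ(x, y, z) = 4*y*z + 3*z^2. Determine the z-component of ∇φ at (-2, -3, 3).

6

(∇φ)_3 = ∂φ/∂z = 4*y + 6*z
At (-2, -3, 3): 6.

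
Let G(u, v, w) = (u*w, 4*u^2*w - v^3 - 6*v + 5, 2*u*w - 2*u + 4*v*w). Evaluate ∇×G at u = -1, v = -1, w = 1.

(0, -1, -8)

(∇×G)₁ = ∂G₃/∂v − ∂G₂/∂w = -4*u^2 + 4*w
(∇×G)₂ = ∂G₁/∂w − ∂G₃/∂u = u - 2*w + 2
(∇×G)₃ = ∂G₂/∂u − ∂G₁/∂v = 8*u*w
∇×G = (-4*u^2 + 4*w, u - 2*w + 2, 8*u*w)
At (-1, -1, 1): (0, -1, -8).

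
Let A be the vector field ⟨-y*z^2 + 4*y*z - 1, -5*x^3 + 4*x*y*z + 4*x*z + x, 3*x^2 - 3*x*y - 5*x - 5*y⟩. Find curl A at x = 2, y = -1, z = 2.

(-11, -10, -63)

(∇×A)₁ = ∂A₃/∂y − ∂A₂/∂z = -4*x*y - 7*x - 5
(∇×A)₂ = ∂A₁/∂z − ∂A₃/∂x = -6*x - 2*y*z + 7*y + 5
(∇×A)₃ = ∂A₂/∂x − ∂A₁/∂y = -15*x^2 + 4*y*z + z^2 + 1
∇×A = (-4*x*y - 7*x - 5, -6*x - 2*y*z + 7*y + 5, -15*x^2 + 4*y*z + z^2 + 1)
At (2, -1, 2): (-11, -10, -63).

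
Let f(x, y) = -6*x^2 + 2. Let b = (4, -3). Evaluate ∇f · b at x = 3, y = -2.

∂f/∂x = -12*x
∂f/∂y = 0
∇f at (3, -2) = (-36, 0)
∇f · b = (-36)(4) + (0)(-3) = -144

-144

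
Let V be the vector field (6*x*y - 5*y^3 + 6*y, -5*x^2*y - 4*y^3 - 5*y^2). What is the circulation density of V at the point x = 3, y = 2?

∂V₂/∂x = -10*x*y
∂V₁/∂y = 6*x - 15*y^2 + 6
Scalar curl = -10*x*y - 6*x + 15*y^2 - 6
At (3, 2): -24.

-24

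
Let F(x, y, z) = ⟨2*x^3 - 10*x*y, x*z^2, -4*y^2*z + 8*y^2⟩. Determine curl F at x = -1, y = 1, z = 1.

(10, 0, -9)

(∇×F)₁ = ∂F₃/∂y − ∂F₂/∂z = -2*x*z - 8*y*z + 16*y
(∇×F)₂ = ∂F₁/∂z − ∂F₃/∂x = 0
(∇×F)₃ = ∂F₂/∂x − ∂F₁/∂y = 10*x + z^2
∇×F = (-2*x*z - 8*y*z + 16*y, 0, 10*x + z^2)
At (-1, 1, 1): (10, 0, -9).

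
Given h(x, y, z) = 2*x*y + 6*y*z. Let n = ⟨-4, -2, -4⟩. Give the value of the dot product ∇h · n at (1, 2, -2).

-44

∂h/∂x = 2*y
∂h/∂y = 2*x + 6*z
∂h/∂z = 6*y
∇h at (1, 2, -2) = (4, -10, 12)
∇h · n = (4)(-4) + (-10)(-2) + (12)(-4) = -44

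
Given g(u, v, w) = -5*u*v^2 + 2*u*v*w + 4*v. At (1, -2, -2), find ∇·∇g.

∂²g/∂u² = 0
∂²g/∂v² = -10*u
∂²g/∂w² = 0
∇²g = -10*u
At (1, -2, -2): -10.

-10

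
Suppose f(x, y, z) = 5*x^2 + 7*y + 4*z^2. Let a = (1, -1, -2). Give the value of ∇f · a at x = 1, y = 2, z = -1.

∂f/∂x = 10*x
∂f/∂y = 7
∂f/∂z = 8*z
∇f at (1, 2, -1) = (10, 7, -8)
∇f · a = (10)(1) + (7)(-1) + (-8)(-2) = 19

19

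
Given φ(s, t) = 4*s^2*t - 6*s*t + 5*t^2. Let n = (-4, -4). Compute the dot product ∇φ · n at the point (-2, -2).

∂φ/∂s = 8*s*t - 6*t
∂φ/∂t = 4*s^2 - 6*s + 10*t
∇φ at (-2, -2) = (44, 8)
∇φ · n = (44)(-4) + (8)(-4) = -208

-208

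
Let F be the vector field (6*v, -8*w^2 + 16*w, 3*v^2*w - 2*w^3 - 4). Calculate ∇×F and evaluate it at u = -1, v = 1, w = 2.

(∇×F)₁ = ∂F₃/∂v − ∂F₂/∂w = 6*v*w + 16*w - 16
(∇×F)₂ = ∂F₁/∂w − ∂F₃/∂u = 0
(∇×F)₃ = ∂F₂/∂u − ∂F₁/∂v = -6
∇×F = (6*v*w + 16*w - 16, 0, -6)
At (-1, 1, 2): (28, 0, -6).

(28, 0, -6)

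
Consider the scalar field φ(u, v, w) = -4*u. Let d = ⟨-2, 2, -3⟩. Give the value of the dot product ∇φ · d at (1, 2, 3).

8

∂φ/∂u = -4
∂φ/∂v = 0
∂φ/∂w = 0
∇φ at (1, 2, 3) = (-4, 0, 0)
∇φ · d = (-4)(-2) + (0)(2) + (0)(-3) = 8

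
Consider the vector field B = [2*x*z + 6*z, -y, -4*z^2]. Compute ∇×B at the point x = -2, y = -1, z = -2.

(∇×B)₁ = ∂B₃/∂y − ∂B₂/∂z = 0
(∇×B)₂ = ∂B₁/∂z − ∂B₃/∂x = 2*x + 6
(∇×B)₃ = ∂B₂/∂x − ∂B₁/∂y = 0
∇×B = (0, 2*x + 6, 0)
At (-2, -1, -2): (0, 2, 0).

(0, 2, 0)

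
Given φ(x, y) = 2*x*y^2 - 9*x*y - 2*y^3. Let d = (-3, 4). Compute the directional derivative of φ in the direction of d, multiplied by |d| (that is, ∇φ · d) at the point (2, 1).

∂φ/∂x = 2*y^2 - 9*y
∂φ/∂y = 4*x*y - 9*x - 6*y^2
∇φ at (2, 1) = (-7, -16)
∇φ · d = (-7)(-3) + (-16)(4) = -43

-43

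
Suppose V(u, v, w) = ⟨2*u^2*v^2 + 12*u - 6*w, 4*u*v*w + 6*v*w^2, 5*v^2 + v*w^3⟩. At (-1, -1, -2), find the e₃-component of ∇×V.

12

(∇×V)_3 = ∂V₂/∂u − ∂V₁/∂v
= 4*v*w − (4*u^2*v)
= -4*u^2*v + 4*v*w
At (-1, -1, -2): 12.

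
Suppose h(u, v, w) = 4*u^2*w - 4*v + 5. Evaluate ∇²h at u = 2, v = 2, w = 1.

8

∂²h/∂u² = 8*w
∂²h/∂v² = 0
∂²h/∂w² = 0
∇²h = 8*w
At (2, 2, 1): 8.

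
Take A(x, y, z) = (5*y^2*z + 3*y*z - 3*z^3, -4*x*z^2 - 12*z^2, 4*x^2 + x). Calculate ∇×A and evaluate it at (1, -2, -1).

(-32, -4, -21)

(∇×A)₁ = ∂A₃/∂y − ∂A₂/∂z = 8*x*z + 24*z
(∇×A)₂ = ∂A₁/∂z − ∂A₃/∂x = -8*x + 5*y^2 + 3*y - 9*z^2 - 1
(∇×A)₃ = ∂A₂/∂x − ∂A₁/∂y = -10*y*z - 4*z^2 - 3*z
∇×A = (8*x*z + 24*z, -8*x + 5*y^2 + 3*y - 9*z^2 - 1, -10*y*z - 4*z^2 - 3*z)
At (1, -2, -1): (-32, -4, -21).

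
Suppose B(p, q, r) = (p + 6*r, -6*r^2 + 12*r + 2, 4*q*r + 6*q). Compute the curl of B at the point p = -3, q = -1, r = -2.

(∇×B)₁ = ∂B₃/∂q − ∂B₂/∂r = 16*r - 6
(∇×B)₂ = ∂B₁/∂r − ∂B₃/∂p = 6
(∇×B)₃ = ∂B₂/∂p − ∂B₁/∂q = 0
∇×B = (16*r - 6, 6, 0)
At (-3, -1, -2): (-38, 6, 0).

(-38, 6, 0)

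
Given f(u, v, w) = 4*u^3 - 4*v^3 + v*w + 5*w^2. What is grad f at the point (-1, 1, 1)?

(12, -11, 11)

∂f/∂u = 12*u^2
∂f/∂v = -12*v^2 + w
∂f/∂w = v + 10*w
∇f = (12*u^2, -12*v^2 + w, v + 10*w)
At (-1, 1, 1): (12, -11, 11).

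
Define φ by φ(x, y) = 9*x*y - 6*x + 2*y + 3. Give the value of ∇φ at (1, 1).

(3, 11)

∂φ/∂x = 9*y - 6
∂φ/∂y = 9*x + 2
∇φ = (9*y - 6, 9*x + 2)
At (1, 1): (3, 11).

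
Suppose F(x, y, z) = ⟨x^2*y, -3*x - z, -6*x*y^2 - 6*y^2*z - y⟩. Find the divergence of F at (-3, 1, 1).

-12

∂F₁/∂x = 2*x*y
∂F₂/∂y = 0
∂F₃/∂z = -6*y^2
∇·F = 2*x*y - 6*y^2
At (-3, 1, 1): -12.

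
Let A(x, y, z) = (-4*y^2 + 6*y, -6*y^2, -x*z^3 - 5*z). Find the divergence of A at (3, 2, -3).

∂A₁/∂x = 0
∂A₂/∂y = -12*y
∂A₃/∂z = -3*x*z^2 - 5
∇·A = -3*x*z^2 - 12*y - 5
At (3, 2, -3): -110.

-110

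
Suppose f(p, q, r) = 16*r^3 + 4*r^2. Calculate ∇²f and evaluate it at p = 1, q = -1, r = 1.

∂²f/∂p² = 0
∂²f/∂q² = 0
∂²f/∂r² = 8*(12*r + 1)
∇²f = 96*r + 8
At (1, -1, 1): 104.

104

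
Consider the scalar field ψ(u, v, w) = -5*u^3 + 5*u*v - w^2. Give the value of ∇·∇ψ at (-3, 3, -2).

∂²ψ/∂u² = -30*u
∂²ψ/∂v² = 0
∂²ψ/∂w² = -2
∇²ψ = -30*u - 2
At (-3, 3, -2): 88.

88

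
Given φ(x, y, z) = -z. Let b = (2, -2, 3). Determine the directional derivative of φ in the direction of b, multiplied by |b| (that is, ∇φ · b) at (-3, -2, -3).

∂φ/∂x = 0
∂φ/∂y = 0
∂φ/∂z = -1
∇φ at (-3, -2, -3) = (0, 0, -1)
∇φ · b = (0)(2) + (0)(-2) + (-1)(3) = -3

-3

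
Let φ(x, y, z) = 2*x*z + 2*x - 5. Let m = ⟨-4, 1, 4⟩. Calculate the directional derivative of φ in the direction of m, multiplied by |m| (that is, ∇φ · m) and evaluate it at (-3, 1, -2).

∂φ/∂x = 2*z + 2
∂φ/∂y = 0
∂φ/∂z = 2*x
∇φ at (-3, 1, -2) = (-2, 0, -6)
∇φ · m = (-2)(-4) + (0)(1) + (-6)(4) = -16

-16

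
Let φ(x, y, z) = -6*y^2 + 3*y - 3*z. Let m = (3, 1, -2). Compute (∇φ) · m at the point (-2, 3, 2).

-27

∂φ/∂x = 0
∂φ/∂y = -12*y + 3
∂φ/∂z = -3
∇φ at (-2, 3, 2) = (0, -33, -3)
∇φ · m = (0)(3) + (-33)(1) + (-3)(-2) = -27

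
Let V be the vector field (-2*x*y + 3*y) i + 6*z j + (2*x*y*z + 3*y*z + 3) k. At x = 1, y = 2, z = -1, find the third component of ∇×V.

-1

(∇×V)_3 = ∂V₂/∂x − ∂V₁/∂y
= 0 − (-2*x + 3)
= 2*x - 3
At (1, 2, -1): -1.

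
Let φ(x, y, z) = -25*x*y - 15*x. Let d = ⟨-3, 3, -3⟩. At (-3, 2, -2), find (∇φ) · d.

∂φ/∂x = -25*y - 15
∂φ/∂y = -25*x
∂φ/∂z = 0
∇φ at (-3, 2, -2) = (-65, 75, 0)
∇φ · d = (-65)(-3) + (75)(3) + (0)(-3) = 420

420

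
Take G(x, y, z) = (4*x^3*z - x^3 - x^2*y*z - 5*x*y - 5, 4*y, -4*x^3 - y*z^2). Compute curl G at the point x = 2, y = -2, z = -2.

(-4, 88, 2)

(∇×G)₁ = ∂G₃/∂y − ∂G₂/∂z = -z^2
(∇×G)₂ = ∂G₁/∂z − ∂G₃/∂x = 4*x^3 - x^2*y + 12*x^2
(∇×G)₃ = ∂G₂/∂x − ∂G₁/∂y = x^2*z + 5*x
∇×G = (-z^2, 4*x^3 - x^2*y + 12*x^2, x^2*z + 5*x)
At (2, -2, -2): (-4, 88, 2).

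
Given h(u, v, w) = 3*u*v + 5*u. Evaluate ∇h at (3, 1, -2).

∂h/∂u = 3*v + 5
∂h/∂v = 3*u
∂h/∂w = 0
∇h = (3*v + 5, 3*u, 0)
At (3, 1, -2): (8, 9, 0).

(8, 9, 0)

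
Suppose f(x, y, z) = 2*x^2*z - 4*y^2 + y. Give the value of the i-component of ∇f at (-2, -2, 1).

(∇f)_1 = ∂f/∂x = 4*x*z
At (-2, -2, 1): -8.

-8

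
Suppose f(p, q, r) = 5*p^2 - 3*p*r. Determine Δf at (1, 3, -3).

∂²f/∂p² = 10
∂²f/∂q² = 0
∂²f/∂r² = 0
∇²f = 10
At (1, 3, -3): 10.

10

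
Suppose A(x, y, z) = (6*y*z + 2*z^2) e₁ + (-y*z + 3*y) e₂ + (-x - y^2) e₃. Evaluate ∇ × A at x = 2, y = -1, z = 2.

(1, 3, -12)

(∇×A)₁ = ∂A₃/∂y − ∂A₂/∂z = -y
(∇×A)₂ = ∂A₁/∂z − ∂A₃/∂x = 6*y + 4*z + 1
(∇×A)₃ = ∂A₂/∂x − ∂A₁/∂y = -6*z
∇×A = (-y, 6*y + 4*z + 1, -6*z)
At (2, -1, 2): (1, 3, -12).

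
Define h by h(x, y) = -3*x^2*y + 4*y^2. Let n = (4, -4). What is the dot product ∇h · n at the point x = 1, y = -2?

∂h/∂x = -6*x*y
∂h/∂y = -3*x^2 + 8*y
∇h at (1, -2) = (12, -19)
∇h · n = (12)(4) + (-19)(-4) = 124

124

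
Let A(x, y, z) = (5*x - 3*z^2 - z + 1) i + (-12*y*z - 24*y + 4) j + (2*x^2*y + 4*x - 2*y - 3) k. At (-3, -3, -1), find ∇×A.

(∇×A)₁ = ∂A₃/∂y − ∂A₂/∂z = 2*x^2 + 12*y - 2
(∇×A)₂ = ∂A₁/∂z − ∂A₃/∂x = -4*x*y - 6*z - 5
(∇×A)₃ = ∂A₂/∂x − ∂A₁/∂y = 0
∇×A = (2*x^2 + 12*y - 2, -4*x*y - 6*z - 5, 0)
At (-3, -3, -1): (-20, -35, 0).

(-20, -35, 0)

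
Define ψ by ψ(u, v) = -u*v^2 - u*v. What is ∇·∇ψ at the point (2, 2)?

-4

∂²ψ/∂u² = 0
∂²ψ/∂v² = -2*u
∇²ψ = -2*u
At (2, 2): -4.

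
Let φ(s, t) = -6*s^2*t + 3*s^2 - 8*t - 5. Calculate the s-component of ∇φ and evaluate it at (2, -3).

(∇φ)_1 = ∂φ/∂s = -12*s*t + 6*s
At (2, -3): 84.

84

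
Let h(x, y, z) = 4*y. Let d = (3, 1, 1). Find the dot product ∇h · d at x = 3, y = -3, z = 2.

4

∂h/∂x = 0
∂h/∂y = 4
∂h/∂z = 0
∇h at (3, -3, 2) = (0, 4, 0)
∇h · d = (0)(3) + (4)(1) + (0)(1) = 4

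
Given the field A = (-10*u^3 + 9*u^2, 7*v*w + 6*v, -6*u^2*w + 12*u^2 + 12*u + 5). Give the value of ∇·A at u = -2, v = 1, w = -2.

∂A₁/∂u = -30*u^2 + 18*u
∂A₂/∂v = 7*w + 6
∂A₃/∂w = -6*u^2
∇·A = -36*u^2 + 18*u + 7*w + 6
At (-2, 1, -2): -188.

-188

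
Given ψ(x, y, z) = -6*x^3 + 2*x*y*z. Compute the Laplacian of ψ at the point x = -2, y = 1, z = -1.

∂²ψ/∂x² = -36*x
∂²ψ/∂y² = 0
∂²ψ/∂z² = 0
∇²ψ = -36*x
At (-2, 1, -1): 72.

72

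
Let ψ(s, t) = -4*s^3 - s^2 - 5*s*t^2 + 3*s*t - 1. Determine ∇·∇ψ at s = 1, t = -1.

∂²ψ/∂s² = -2*(12*s + 1)
∂²ψ/∂t² = -10*s
∇²ψ = -34*s - 2
At (1, -1): -36.

-36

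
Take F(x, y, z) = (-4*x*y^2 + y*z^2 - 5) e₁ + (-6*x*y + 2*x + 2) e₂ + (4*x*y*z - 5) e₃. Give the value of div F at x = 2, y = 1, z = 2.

∂F₁/∂x = -4*y^2
∂F₂/∂y = -6*x
∂F₃/∂z = 4*x*y
∇·F = 4*x*y - 6*x - 4*y^2
At (2, 1, 2): -8.

-8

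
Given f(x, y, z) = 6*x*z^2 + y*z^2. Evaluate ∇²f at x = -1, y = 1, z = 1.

∂²f/∂x² = 0
∂²f/∂y² = 0
∂²f/∂z² = 2*(6*x + y)
∇²f = 12*x + 2*y
At (-1, 1, 1): -10.

-10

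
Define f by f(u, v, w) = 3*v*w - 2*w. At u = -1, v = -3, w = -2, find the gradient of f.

(0, -6, -11)

∂f/∂u = 0
∂f/∂v = 3*w
∂f/∂w = 3*v - 2
∇f = (0, 3*w, 3*v - 2)
At (-1, -3, -2): (0, -6, -11).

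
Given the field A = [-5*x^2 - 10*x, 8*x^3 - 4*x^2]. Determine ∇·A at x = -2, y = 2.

10

∂A₁/∂x = -10*x - 10
∂A₂/∂y = 0
∇·A = -10*x - 10
At (-2, 2): 10.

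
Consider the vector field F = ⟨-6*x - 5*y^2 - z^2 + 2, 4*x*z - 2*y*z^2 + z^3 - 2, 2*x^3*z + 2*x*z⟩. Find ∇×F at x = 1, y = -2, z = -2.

(0, 20, -28)

(∇×F)₁ = ∂F₃/∂y − ∂F₂/∂z = -4*x + 4*y*z - 3*z^2
(∇×F)₂ = ∂F₁/∂z − ∂F₃/∂x = -6*x^2*z - 4*z
(∇×F)₃ = ∂F₂/∂x − ∂F₁/∂y = 10*y + 4*z
∇×F = (-4*x + 4*y*z - 3*z^2, -6*x^2*z - 4*z, 10*y + 4*z)
At (1, -2, -2): (0, 20, -28).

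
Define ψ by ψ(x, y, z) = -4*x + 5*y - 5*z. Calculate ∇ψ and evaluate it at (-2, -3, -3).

(-4, 5, -5)

∂ψ/∂x = -4
∂ψ/∂y = 5
∂ψ/∂z = -5
∇ψ = (-4, 5, -5)
At (-2, -3, -3): (-4, 5, -5).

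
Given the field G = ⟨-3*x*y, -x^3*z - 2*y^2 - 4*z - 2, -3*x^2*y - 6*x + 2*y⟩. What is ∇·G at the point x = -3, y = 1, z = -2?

∂G₁/∂x = -3*y
∂G₂/∂y = -4*y
∂G₃/∂z = 0
∇·G = -7*y
At (-3, 1, -2): -7.

-7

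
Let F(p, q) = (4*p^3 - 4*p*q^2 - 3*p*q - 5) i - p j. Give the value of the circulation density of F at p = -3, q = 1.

-34

∂F₂/∂p = -1
∂F₁/∂q = -8*p*q - 3*p
Scalar curl = 8*p*q + 3*p - 1
At (-3, 1): -34.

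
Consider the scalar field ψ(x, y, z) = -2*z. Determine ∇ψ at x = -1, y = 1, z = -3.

∂ψ/∂x = 0
∂ψ/∂y = 0
∂ψ/∂z = -2
∇ψ = (0, 0, -2)
At (-1, 1, -3): (0, 0, -2).

(0, 0, -2)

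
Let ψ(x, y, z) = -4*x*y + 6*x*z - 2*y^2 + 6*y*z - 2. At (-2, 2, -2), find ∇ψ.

∂ψ/∂x = -4*y + 6*z
∂ψ/∂y = -4*x - 4*y + 6*z
∂ψ/∂z = 6*x + 6*y
∇ψ = (-4*y + 6*z, -4*x - 4*y + 6*z, 6*x + 6*y)
At (-2, 2, -2): (-20, -12, 0).

(-20, -12, 0)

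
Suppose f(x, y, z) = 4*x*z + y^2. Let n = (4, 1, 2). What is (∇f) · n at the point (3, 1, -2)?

∂f/∂x = 4*z
∂f/∂y = 2*y
∂f/∂z = 4*x
∇f at (3, 1, -2) = (-8, 2, 12)
∇f · n = (-8)(4) + (2)(1) + (12)(2) = -6

-6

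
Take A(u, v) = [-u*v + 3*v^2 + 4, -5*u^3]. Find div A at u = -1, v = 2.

∂A₁/∂u = -v
∂A₂/∂v = 0
∇·A = -v
At (-1, 2): -2.

-2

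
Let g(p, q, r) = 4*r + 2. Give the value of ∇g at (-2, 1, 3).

(0, 0, 4)

∂g/∂p = 0
∂g/∂q = 0
∂g/∂r = 4
∇g = (0, 0, 4)
At (-2, 1, 3): (0, 0, 4).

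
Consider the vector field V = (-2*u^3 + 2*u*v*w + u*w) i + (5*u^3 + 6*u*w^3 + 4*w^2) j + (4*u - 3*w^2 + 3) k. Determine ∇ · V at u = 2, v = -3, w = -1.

∂V₁/∂u = -6*u^2 + 2*v*w + w
∂V₂/∂v = 0
∂V₃/∂w = -6*w
∇·V = -6*u^2 + 2*v*w - 5*w
At (2, -3, -1): -13.

-13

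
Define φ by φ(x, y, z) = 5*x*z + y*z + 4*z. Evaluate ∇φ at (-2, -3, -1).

∂φ/∂x = 5*z
∂φ/∂y = z
∂φ/∂z = 5*x + y + 4
∇φ = (5*z, z, 5*x + y + 4)
At (-2, -3, -1): (-5, -1, -9).

(-5, -1, -9)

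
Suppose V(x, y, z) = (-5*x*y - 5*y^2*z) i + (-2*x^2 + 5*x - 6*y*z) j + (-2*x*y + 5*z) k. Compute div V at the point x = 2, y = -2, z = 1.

9

∂V₁/∂x = -5*y
∂V₂/∂y = -6*z
∂V₃/∂z = 5
∇·V = -5*y - 6*z + 5
At (2, -2, 1): 9.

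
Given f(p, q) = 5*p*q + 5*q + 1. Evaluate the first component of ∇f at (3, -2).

-10

(∇f)_1 = ∂f/∂p = 5*q
At (3, -2): -10.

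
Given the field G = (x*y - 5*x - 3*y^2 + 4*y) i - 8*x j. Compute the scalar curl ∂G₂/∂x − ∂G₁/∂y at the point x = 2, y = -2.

-26

∂G₂/∂x = -8
∂G₁/∂y = x - 6*y + 4
Scalar curl = -x + 6*y - 12
At (2, -2): -26.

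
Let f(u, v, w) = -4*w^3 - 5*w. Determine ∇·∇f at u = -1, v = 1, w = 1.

∂²f/∂u² = 0
∂²f/∂v² = 0
∂²f/∂w² = -24*w
∇²f = -24*w
At (-1, 1, 1): -24.

-24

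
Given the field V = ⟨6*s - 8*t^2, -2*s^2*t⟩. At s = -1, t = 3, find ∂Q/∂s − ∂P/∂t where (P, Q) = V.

60

∂V₂/∂s = -4*s*t
∂V₁/∂t = -16*t
Scalar curl = -4*s*t + 16*t
At (-1, 3): 60.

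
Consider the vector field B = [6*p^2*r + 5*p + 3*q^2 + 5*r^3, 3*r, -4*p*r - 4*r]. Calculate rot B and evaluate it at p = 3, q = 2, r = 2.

(∇×B)₁ = ∂B₃/∂q − ∂B₂/∂r = -3
(∇×B)₂ = ∂B₁/∂r − ∂B₃/∂p = 6*p^2 + 15*r^2 + 4*r
(∇×B)₃ = ∂B₂/∂p − ∂B₁/∂q = -6*q
∇×B = (-3, 6*p^2 + 15*r^2 + 4*r, -6*q)
At (3, 2, 2): (-3, 122, -12).

(-3, 122, -12)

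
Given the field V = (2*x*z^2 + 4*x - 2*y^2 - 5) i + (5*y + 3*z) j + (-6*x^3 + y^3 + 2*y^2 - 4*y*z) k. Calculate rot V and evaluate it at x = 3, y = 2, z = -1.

(21, 150, 8)

(∇×V)₁ = ∂V₃/∂y − ∂V₂/∂z = 3*y^2 + 4*y - 4*z - 3
(∇×V)₂ = ∂V₁/∂z − ∂V₃/∂x = 18*x^2 + 4*x*z
(∇×V)₃ = ∂V₂/∂x − ∂V₁/∂y = 4*y
∇×V = (3*y^2 + 4*y - 4*z - 3, 18*x^2 + 4*x*z, 4*y)
At (3, 2, -1): (21, 150, 8).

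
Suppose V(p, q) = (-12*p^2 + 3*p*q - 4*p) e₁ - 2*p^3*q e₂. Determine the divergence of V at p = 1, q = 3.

∂V₁/∂p = -24*p + 3*q - 4
∂V₂/∂q = -2*p^3
∇·V = -2*p^3 - 24*p + 3*q - 4
At (1, 3): -21.

-21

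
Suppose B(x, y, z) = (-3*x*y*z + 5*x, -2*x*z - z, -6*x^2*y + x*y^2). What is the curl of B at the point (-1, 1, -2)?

(∇×B)₁ = ∂B₃/∂y − ∂B₂/∂z = -6*x^2 + 2*x*y + 2*x + 1
(∇×B)₂ = ∂B₁/∂z − ∂B₃/∂x = 9*x*y - y^2
(∇×B)₃ = ∂B₂/∂x − ∂B₁/∂y = 3*x*z - 2*z
∇×B = (-6*x^2 + 2*x*y + 2*x + 1, 9*x*y - y^2, 3*x*z - 2*z)
At (-1, 1, -2): (-9, -10, 10).

(-9, -10, 10)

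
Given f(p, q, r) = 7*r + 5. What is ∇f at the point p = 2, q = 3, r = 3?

∂f/∂p = 0
∂f/∂q = 0
∂f/∂r = 7
∇f = (0, 0, 7)
At (2, 3, 3): (0, 0, 7).

(0, 0, 7)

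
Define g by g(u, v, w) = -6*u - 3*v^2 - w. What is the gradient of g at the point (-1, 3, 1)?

(-6, -18, -1)

∂g/∂u = -6
∂g/∂v = -6*v
∂g/∂w = -1
∇g = (-6, -6*v, -1)
At (-1, 3, 1): (-6, -18, -1).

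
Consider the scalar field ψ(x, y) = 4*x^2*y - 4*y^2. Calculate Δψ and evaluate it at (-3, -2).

-24

∂²ψ/∂x² = 8*y
∂²ψ/∂y² = -8
∇²ψ = 8*y - 8
At (-3, -2): -24.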